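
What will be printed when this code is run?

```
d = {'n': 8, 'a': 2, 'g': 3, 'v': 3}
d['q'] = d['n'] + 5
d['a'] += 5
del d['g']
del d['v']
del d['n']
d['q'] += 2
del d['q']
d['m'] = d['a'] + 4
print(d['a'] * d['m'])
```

77

d['q'] = d['n']+5 = 13 → {'n': 8, 'a': 2, 'g': 3, 'v': 3, 'q': 13}
d['a'] = 2+5 = 7 → {'n': 8, 'a': 7, 'g': 3, 'v': 3, 'q': 13}
del 'g' → {'n': 8, 'a': 7, 'v': 3, 'q': 13}
del 'v' → {'n': 8, 'a': 7, 'q': 13}
del 'n' → {'a': 7, 'q': 13}
d['q'] = 13+2 = 15 → {'a': 7, 'q': 15}
del 'q' → {'a': 7}
d['m'] = d['a']+4 = 11 → {'a': 7, 'm': 11}
d['a']*d['m'] = 7*11 = 77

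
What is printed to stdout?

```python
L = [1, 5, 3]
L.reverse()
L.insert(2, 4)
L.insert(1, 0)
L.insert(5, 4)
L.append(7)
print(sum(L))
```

24

reverse → [3, 5, 1]
insert 4 at 2 → [3, 5, 4, 1]
insert 0 at 1 → [3, 0, 5, 4, 1]
insert 4 at 5 → [3, 0, 5, 4, 1, 4]
append 7 → [3, 0, 5, 4, 1, 4, 7]
sum = 24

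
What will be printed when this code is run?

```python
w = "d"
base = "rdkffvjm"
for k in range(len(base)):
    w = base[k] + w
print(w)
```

mjvffkdrd

k=0: prepend 'r' → 'rd'
k=1: prepend 'd' → 'drd'
k=2: prepend 'k' → 'kdrd'
k=3: prepend 'f' → 'fkdrd'
k=4: prepend 'f' → 'ffkdrd'
k=5: prepend 'v' → 'vffkdrd'
k=6: prepend 'j' → 'jvffkdrd'
k=7: prepend 'm' → 'mjvffkdrd'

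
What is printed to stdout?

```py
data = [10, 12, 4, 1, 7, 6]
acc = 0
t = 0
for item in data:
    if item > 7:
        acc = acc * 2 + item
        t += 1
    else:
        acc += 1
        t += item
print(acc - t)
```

item=10: >7, acc = 0*2+10 = 10; t=1
item=12: >7, acc = 10*2+12 = 32; t=2
item=4: not >7, acc = 32+1 = 33; t=6
item=1: not >7, acc = 33+1 = 34; t=7
item=7: not >7, acc = 34+1 = 35; t=14
item=6: not >7, acc = 35+1 = 36; t=20
acc-t = 36-20 = 16

16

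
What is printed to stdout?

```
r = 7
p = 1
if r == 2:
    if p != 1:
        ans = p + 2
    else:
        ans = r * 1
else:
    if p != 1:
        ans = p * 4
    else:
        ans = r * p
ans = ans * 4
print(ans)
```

28

r=7, p=1
r == 2 is False; p != 1 is False
→ ans = r * p = 7
ans = 7*4 = 28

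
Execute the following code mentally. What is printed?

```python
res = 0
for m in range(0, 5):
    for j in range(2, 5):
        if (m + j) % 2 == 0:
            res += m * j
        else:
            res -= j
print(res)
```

27

m=0,j=2: even sum, res = 0+0 = 0
m=0,j=3: odd sum, res = 0-3 = -3
m=0,j=4: even sum, res = (-3)+0 = -3
m=1,j=2: odd sum, res = (-3)-2 = -5
m=1,j=3: even sum, res = (-5)+3 = -2
m=1,j=4: odd sum, res = (-2)-4 = -6
m=2,j=2: even sum, res = (-6)+4 = -2
m=2,j=3: odd sum, res = (-2)-3 = -5
m=2,j=4: even sum, res = (-5)+8 = 3
m=3,j=2: odd sum, res = 3-2 = 1
m=3,j=3: even sum, res = 1+9 = 10
m=3,j=4: odd sum, res = 10-4 = 6
m=4,j=2: even sum, res = 6+8 = 14
m=4,j=3: odd sum, res = 14-3 = 11
m=4,j=4: even sum, res = 11+16 = 27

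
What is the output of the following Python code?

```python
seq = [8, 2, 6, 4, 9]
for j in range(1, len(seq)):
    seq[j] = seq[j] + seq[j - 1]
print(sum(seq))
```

j=1: seq[1] = 2+8 = 10 → [8, 10, 6, 4, 9]
j=2: seq[2] = 6+10 = 16 → [8, 10, 16, 4, 9]
j=3: seq[3] = 4+16 = 20 → [8, 10, 16, 20, 9]
j=4: seq[4] = 9+20 = 29 → [8, 10, 16, 20, 29]
sum = 83

83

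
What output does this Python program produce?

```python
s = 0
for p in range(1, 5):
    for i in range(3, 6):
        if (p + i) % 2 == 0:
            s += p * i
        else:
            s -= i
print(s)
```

32

p=1,i=3: even sum, s = 0+3 = 3
p=1,i=4: odd sum, s = 3-4 = -1
p=1,i=5: even sum, s = (-1)+5 = 4
p=2,i=3: odd sum, s = 4-3 = 1
p=2,i=4: even sum, s = 1+8 = 9
p=2,i=5: odd sum, s = 9-5 = 4
p=3,i=3: even sum, s = 4+9 = 13
p=3,i=4: odd sum, s = 13-4 = 9
p=3,i=5: even sum, s = 9+15 = 24
p=4,i=3: odd sum, s = 24-3 = 21
p=4,i=4: even sum, s = 21+16 = 37
p=4,i=5: odd sum, s = 37-5 = 32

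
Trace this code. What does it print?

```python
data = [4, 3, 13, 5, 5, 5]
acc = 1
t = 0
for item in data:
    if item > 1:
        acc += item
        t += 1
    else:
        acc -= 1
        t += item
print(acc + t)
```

42

item=4: >1, acc = 1+4 = 5; t=1
item=3: >1, acc = 5+3 = 8; t=2
item=13: >1, acc = 8+13 = 21; t=3
item=5: >1, acc = 21+5 = 26; t=4
item=5: >1, acc = 26+5 = 31; t=5
item=5: >1, acc = 31+5 = 36; t=6
acc+t = 36+6 = 42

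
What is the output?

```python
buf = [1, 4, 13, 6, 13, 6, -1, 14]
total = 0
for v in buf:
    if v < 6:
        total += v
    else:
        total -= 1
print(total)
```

-1

v=1: <6, total = 0+1 = 1
v=4: <6, total = 1+4 = 5
v=13: not <6, total = 5-1 = 4
v=6: not <6, total = 4-1 = 3
v=13: not <6, total = 3-1 = 2
v=6: not <6, total = 2-1 = 1
v=-1: <6, total = 1+(-1) = 0
v=14: not <6, total = 0-1 = -1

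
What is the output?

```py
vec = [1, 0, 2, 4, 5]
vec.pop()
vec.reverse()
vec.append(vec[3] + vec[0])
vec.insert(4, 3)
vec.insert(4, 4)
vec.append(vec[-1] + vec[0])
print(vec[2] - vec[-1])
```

-9

pop() removes 5 → [1, 0, 2, 4]
reverse → [4, 2, 0, 1]
append vec[3]+vec[0] = 1+4 = 5 → [4, 2, 0, 1, 5]
insert 3 at 4 → [4, 2, 0, 1, 3, 5]
insert 4 at 4 → [4, 2, 0, 1, 4, 3, 5]
append vec[-1]+vec[0] = 5+4 = 9 → [4, 2, 0, 1, 4, 3, 5, 9]
vec[2]-vec[-1] = 0-9 = -9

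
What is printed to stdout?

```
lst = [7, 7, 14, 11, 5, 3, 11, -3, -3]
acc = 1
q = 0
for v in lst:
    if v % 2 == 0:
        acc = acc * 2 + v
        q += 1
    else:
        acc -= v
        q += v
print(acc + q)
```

3

v=7: not even, acc = 1-7 = -6; q=7
v=7: not even, acc = (-6)-7 = -13; q=14
v=14: even, acc = (-13)*2+14 = -12; q=15
v=11: not even, acc = (-12)-11 = -23; q=26
v=5: not even, acc = (-23)-5 = -28; q=31
v=3: not even, acc = (-28)-3 = -31; q=34
v=11: not even, acc = (-31)-11 = -42; q=45
v=-3: not even, acc = (-42)-(-3) = -39; q=42
v=-3: not even, acc = (-39)-(-3) = -36; q=39
acc+q = (-36)+39 = 3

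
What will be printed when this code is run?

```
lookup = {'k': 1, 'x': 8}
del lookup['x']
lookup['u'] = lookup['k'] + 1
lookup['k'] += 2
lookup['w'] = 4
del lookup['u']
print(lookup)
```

{'k': 3, 'w': 4}

del 'x' → {'k': 1}
lookup['u'] = lookup['k']+1 = 2 → {'k': 1, 'u': 2}
lookup['k'] = 1+2 = 3 → {'k': 3, 'u': 2}
lookup['w'] = 4 → {'k': 3, 'u': 2, 'w': 4}
del 'u' → {'k': 3, 'w': 4}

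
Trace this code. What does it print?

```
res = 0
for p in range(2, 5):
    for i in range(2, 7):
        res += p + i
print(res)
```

105

p=2,i=2: res = 0+4 = 4
p=2,i=3: res = 4+5 = 9
p=2,i=4: res = 9+6 = 15
p=2,i=5: res = 15+7 = 22
p=2,i=6: res = 22+8 = 30
p=3,i=2: res = 30+5 = 35
p=3,i=3: res = 35+6 = 41
p=3,i=4: res = 41+7 = 48
p=3,i=5: res = 48+8 = 56
p=3,i=6: res = 56+9 = 65
p=4,i=2: res = 65+6 = 71
p=4,i=3: res = 71+7 = 78
p=4,i=4: res = 78+8 = 86
p=4,i=5: res = 86+9 = 95
p=4,i=6: res = 95+10 = 105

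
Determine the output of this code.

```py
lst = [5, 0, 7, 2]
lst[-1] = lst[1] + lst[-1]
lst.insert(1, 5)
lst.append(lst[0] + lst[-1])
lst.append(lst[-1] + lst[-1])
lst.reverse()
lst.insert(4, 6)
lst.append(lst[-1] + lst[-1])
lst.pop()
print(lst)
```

[14, 7, 2, 7, 6, 0, 5, 5]

lst[-1] = lst[1]+lst[-1] = 0+2 = 2 → [5, 0, 7, 2]
insert 5 at 1 → [5, 5, 0, 7, 2]
append lst[0]+lst[-1] = 5+2 = 7 → [5, 5, 0, 7, 2, 7]
append lst[-1]+lst[-1] = 7+7 = 14 → [5, 5, 0, 7, 2, 7, 14]
reverse → [14, 7, 2, 7, 0, 5, 5]
insert 6 at 4 → [14, 7, 2, 7, 6, 0, 5, 5]
append lst[-1]+lst[-1] = 5+5 = 10 → [14, 7, 2, 7, 6, 0, 5, 5, 10]
pop() removes 10 → [14, 7, 2, 7, 6, 0, 5, 5]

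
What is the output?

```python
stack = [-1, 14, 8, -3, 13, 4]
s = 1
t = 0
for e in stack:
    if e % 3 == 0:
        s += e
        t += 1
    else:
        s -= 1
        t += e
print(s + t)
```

32

e=-1: not %3==0, s = 1-1 = 0; t=-1
e=14: not %3==0, s = 0-1 = -1; t=13
e=8: not %3==0, s = (-1)-1 = -2; t=21
e=-3: %3==0, s = (-2)+(-3) = -5; t=22
e=13: not %3==0, s = (-5)-1 = -6; t=35
e=4: not %3==0, s = (-6)-1 = -7; t=39
s+t = (-7)+39 = 32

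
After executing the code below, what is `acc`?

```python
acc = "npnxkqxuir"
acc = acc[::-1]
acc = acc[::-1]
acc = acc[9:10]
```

'r'

reverse → 'riuxqkxnpn'
reverse → 'npnxkqxuir'
slice [9:10] → 'r'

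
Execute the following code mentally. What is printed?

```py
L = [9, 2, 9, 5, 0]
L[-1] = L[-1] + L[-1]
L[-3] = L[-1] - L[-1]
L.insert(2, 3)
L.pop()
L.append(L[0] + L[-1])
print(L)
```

L[-1] = L[-1]+L[-1] = 0+0 = 0 → [9, 2, 9, 5, 0]
L[-3] = L[-1]-L[-1] = 0-0 = 0 → [9, 2, 0, 5, 0]
insert 3 at 2 → [9, 2, 3, 0, 5, 0]
pop() removes 0 → [9, 2, 3, 0, 5]
append L[0]+L[-1] = 9+5 = 14 → [9, 2, 3, 0, 5, 14]

[9, 2, 3, 0, 5, 14]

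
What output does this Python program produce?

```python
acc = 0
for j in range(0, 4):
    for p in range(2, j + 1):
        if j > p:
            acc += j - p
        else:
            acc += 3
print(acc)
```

7

j=2,p=2: not 2>2, acc = 0+3 = 3
j=3,p=2: 3>2, acc = 3+1 = 4
j=3,p=3: not 3>3, acc = 4+3 = 7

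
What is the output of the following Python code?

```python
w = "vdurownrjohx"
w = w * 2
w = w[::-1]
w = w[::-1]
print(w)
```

vdurownrjohxvdurownrjohx

repeat ×2 → 'vdurownrjohxvdurownrjohx'
reverse → 'xhojrnworudvxhojrnworudv'
reverse → 'vdurownrjohxvdurownrjohx'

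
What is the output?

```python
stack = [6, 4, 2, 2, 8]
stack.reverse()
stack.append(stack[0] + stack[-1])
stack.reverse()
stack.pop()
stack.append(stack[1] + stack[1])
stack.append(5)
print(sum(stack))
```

45

reverse → [8, 2, 2, 4, 6]
append stack[0]+stack[-1] = 8+6 = 14 → [8, 2, 2, 4, 6, 14]
reverse → [14, 6, 4, 2, 2, 8]
pop() removes 8 → [14, 6, 4, 2, 2]
append stack[1]+stack[1] = 6+6 = 12 → [14, 6, 4, 2, 2, 12]
append 5 → [14, 6, 4, 2, 2, 12, 5]
sum = 45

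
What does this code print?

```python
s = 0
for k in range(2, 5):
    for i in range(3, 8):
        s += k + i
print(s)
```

k=2,i=3: s = 0+5 = 5
k=2,i=4: s = 5+6 = 11
k=2,i=5: s = 11+7 = 18
k=2,i=6: s = 18+8 = 26
k=2,i=7: s = 26+9 = 35
k=3,i=3: s = 35+6 = 41
k=3,i=4: s = 41+7 = 48
k=3,i=5: s = 48+8 = 56
k=3,i=6: s = 56+9 = 65
k=3,i=7: s = 65+10 = 75
k=4,i=3: s = 75+7 = 82
k=4,i=4: s = 82+8 = 90
k=4,i=5: s = 90+9 = 99
k=4,i=6: s = 99+10 = 109
k=4,i=7: s = 109+11 = 120

120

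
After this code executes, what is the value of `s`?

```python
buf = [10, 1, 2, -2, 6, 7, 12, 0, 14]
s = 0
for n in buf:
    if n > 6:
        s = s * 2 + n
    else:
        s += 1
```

n=10: >6, s = 0*2+10 = 10
n=1: not >6, s = 10+1 = 11
n=2: not >6, s = 11+1 = 12
n=-2: not >6, s = 12+1 = 13
n=6: not >6, s = 13+1 = 14
n=7: >6, s = 14*2+7 = 35
n=12: >6, s = 35*2+12 = 82
n=0: not >6, s = 82+1 = 83
n=14: >6, s = 83*2+14 = 180

180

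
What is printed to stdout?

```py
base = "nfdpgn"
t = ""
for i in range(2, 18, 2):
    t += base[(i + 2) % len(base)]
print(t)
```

i=2: add base[4]='g' → 'g'
i=4: add base[0]='n' → 'gn'
i=6: add base[2]='d' → 'gnd'
i=8: add base[4]='g' → 'gndg'
i=10: add base[0]='n' → 'gndgn'
i=12: add base[2]='d' → 'gndgnd'
i=14: add base[4]='g' → 'gndgndg'
i=16: add base[0]='n' → 'gndgndgn'

gndgndgn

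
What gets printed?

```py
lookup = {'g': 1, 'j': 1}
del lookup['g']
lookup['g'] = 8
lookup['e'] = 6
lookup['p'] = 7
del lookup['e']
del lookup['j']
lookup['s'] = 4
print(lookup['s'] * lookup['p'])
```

del 'g' → {'j': 1}
lookup['g'] = 8 → {'j': 1, 'g': 8}
lookup['e'] = 6 → {'j': 1, 'g': 8, 'e': 6}
lookup['p'] = 7 → {'j': 1, 'g': 8, 'e': 6, 'p': 7}
del 'e' → {'j': 1, 'g': 8, 'p': 7}
del 'j' → {'g': 8, 'p': 7}
lookup['s'] = 4 → {'g': 8, 'p': 7, 's': 4}
lookup['s']*lookup['p'] = 4*7 = 28

28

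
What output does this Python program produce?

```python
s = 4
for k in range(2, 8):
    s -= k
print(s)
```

-23

k=2: s = 4-2 = 2
k=3: s = 2-3 = -1
k=4: s = (-1)-4 = -5
k=5: s = (-5)-5 = -10
k=6: s = (-10)-6 = -16
k=7: s = (-16)-7 = -23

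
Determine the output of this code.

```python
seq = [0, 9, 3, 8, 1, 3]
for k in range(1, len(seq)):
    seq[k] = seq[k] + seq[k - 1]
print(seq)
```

k=1: seq[1] = 9+0 = 9 → [0, 9, 3, 8, 1, 3]
k=2: seq[2] = 3+9 = 12 → [0, 9, 12, 8, 1, 3]
k=3: seq[3] = 8+12 = 20 → [0, 9, 12, 20, 1, 3]
k=4: seq[4] = 1+20 = 21 → [0, 9, 12, 20, 21, 3]
k=5: seq[5] = 3+21 = 24 → [0, 9, 12, 20, 21, 24]

[0, 9, 12, 20, 21, 24]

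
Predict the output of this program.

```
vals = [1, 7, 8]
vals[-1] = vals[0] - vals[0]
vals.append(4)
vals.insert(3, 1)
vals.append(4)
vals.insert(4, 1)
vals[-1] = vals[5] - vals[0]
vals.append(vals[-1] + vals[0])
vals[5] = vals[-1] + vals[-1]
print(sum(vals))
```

vals[-1] = vals[0]-vals[0] = 1-1 = 0 → [1, 7, 0]
append 4 → [1, 7, 0, 4]
insert 1 at 3 → [1, 7, 0, 1, 4]
append 4 → [1, 7, 0, 1, 4, 4]
insert 1 at 4 → [1, 7, 0, 1, 1, 4, 4]
vals[-1] = vals[5]-vals[0] = 4-1 = 3 → [1, 7, 0, 1, 1, 4, 3]
append vals[-1]+vals[0] = 3+1 = 4 → [1, 7, 0, 1, 1, 4, 3, 4]
vals[5] = vals[-1]+vals[-1] = 4+4 = 8 → [1, 7, 0, 1, 1, 8, 3, 4]
sum = 25

25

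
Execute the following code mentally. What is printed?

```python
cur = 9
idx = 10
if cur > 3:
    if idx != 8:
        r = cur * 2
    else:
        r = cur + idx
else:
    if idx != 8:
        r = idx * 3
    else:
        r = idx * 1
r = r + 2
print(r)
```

20

cur=9, idx=10
cur > 3 is True; idx != 8 is True
→ r = cur * 2 = 18
r = 18+2 = 20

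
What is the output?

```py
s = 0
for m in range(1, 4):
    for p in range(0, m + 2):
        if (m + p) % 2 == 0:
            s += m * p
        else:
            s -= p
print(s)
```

5

m=1,p=0: odd sum, s = 0-0 = 0
m=1,p=1: even sum, s = 0+1 = 1
m=1,p=2: odd sum, s = 1-2 = -1
m=2,p=0: even sum, s = (-1)+0 = -1
m=2,p=1: odd sum, s = (-1)-1 = -2
m=2,p=2: even sum, s = (-2)+4 = 2
m=2,p=3: odd sum, s = 2-3 = -1
m=3,p=0: odd sum, s = (-1)-0 = -1
m=3,p=1: even sum, s = (-1)+3 = 2
m=3,p=2: odd sum, s = 2-2 = 0
m=3,p=3: even sum, s = 0+9 = 9
m=3,p=4: odd sum, s = 9-4 = 5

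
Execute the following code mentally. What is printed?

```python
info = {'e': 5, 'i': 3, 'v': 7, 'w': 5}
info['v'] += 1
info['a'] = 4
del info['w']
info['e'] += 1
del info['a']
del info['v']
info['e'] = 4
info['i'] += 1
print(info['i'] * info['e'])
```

info['v'] = 7+1 = 8 → {'e': 5, 'i': 3, 'v': 8, 'w': 5}
info['a'] = 4 → {'e': 5, 'i': 3, 'v': 8, 'w': 5, 'a': 4}
del 'w' → {'e': 5, 'i': 3, 'v': 8, 'a': 4}
info['e'] = 5+1 = 6 → {'e': 6, 'i': 3, 'v': 8, 'a': 4}
del 'a' → {'e': 6, 'i': 3, 'v': 8}
del 'v' → {'e': 6, 'i': 3}
info['e'] = 4 → {'e': 4, 'i': 3}
info['i'] = 3+1 = 4 → {'e': 4, 'i': 4}
info['i']*info['e'] = 4*4 = 16

16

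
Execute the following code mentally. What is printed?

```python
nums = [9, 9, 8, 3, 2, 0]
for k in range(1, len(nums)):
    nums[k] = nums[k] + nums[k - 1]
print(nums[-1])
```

31

k=1: nums[1] = 9+9 = 18 → [9, 18, 8, 3, 2, 0]
k=2: nums[2] = 8+18 = 26 → [9, 18, 26, 3, 2, 0]
k=3: nums[3] = 3+26 = 29 → [9, 18, 26, 29, 2, 0]
k=4: nums[4] = 2+29 = 31 → [9, 18, 26, 29, 31, 0]
k=5: nums[5] = 0+31 = 31 → [9, 18, 26, 29, 31, 31]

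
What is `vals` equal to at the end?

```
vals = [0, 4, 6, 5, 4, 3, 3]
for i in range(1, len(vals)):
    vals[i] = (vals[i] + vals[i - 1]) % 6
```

i=1: vals[1] = (4+0)%6 = 4 → [0, 4, 6, 5, 4, 3, 3]
i=2: vals[2] = (6+4)%6 = 4 → [0, 4, 4, 5, 4, 3, 3]
i=3: vals[3] = (5+4)%6 = 3 → [0, 4, 4, 3, 4, 3, 3]
i=4: vals[4] = (4+3)%6 = 1 → [0, 4, 4, 3, 1, 3, 3]
i=5: vals[5] = (3+1)%6 = 4 → [0, 4, 4, 3, 1, 4, 3]
i=6: vals[6] = (3+4)%6 = 1 → [0, 4, 4, 3, 1, 4, 1]

[0, 4, 4, 3, 1, 4, 1]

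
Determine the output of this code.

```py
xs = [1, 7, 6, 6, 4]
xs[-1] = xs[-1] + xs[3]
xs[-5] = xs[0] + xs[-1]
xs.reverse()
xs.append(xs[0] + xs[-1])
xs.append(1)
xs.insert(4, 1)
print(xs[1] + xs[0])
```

16

xs[-1] = xs[-1]+xs[3] = 4+6 = 10 → [1, 7, 6, 6, 10]
xs[-5] = xs[0]+xs[-1] = 1+10 = 11 → [11, 7, 6, 6, 10]
reverse → [10, 6, 6, 7, 11]
append xs[0]+xs[-1] = 10+11 = 21 → [10, 6, 6, 7, 11, 21]
append 1 → [10, 6, 6, 7, 11, 21, 1]
insert 1 at 4 → [10, 6, 6, 7, 1, 11, 21, 1]
xs[1]+xs[0] = 6+10 = 16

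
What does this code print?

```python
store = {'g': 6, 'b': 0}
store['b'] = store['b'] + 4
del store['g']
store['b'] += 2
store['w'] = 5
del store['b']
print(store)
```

store['b'] = store['b']+4 = 4 → {'g': 6, 'b': 4}
del 'g' → {'b': 4}
store['b'] = 4+2 = 6 → {'b': 6}
store['w'] = 5 → {'b': 6, 'w': 5}
del 'b' → {'w': 5}

{'w': 5}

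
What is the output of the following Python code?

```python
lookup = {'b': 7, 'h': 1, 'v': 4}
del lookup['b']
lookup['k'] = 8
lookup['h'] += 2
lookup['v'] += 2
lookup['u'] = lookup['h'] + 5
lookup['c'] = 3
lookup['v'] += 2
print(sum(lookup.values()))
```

del 'b' → {'h': 1, 'v': 4}
lookup['k'] = 8 → {'h': 1, 'v': 4, 'k': 8}
lookup['h'] = 1+2 = 3 → {'h': 3, 'v': 4, 'k': 8}
lookup['v'] = 4+2 = 6 → {'h': 3, 'v': 6, 'k': 8}
lookup['u'] = lookup['h']+5 = 8 → {'h': 3, 'v': 6, 'k': 8, 'u': 8}
lookup['c'] = 3 → {'h': 3, 'v': 6, 'k': 8, 'u': 8, 'c': 3}
lookup['v'] = 6+2 = 8 → {'h': 3, 'v': 8, 'k': 8, 'u': 8, 'c': 3}
sum of values = 30

30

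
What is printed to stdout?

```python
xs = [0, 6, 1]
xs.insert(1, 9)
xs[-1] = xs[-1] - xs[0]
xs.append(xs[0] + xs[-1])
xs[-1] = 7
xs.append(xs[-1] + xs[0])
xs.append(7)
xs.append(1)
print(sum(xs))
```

38

insert 9 at 1 → [0, 9, 6, 1]
xs[-1] = xs[-1]-xs[0] = 1-0 = 1 → [0, 9, 6, 1]
append xs[0]+xs[-1] = 0+1 = 1 → [0, 9, 6, 1, 1]
xs[-1] = 7 → [0, 9, 6, 1, 7]
append xs[-1]+xs[0] = 7+0 = 7 → [0, 9, 6, 1, 7, 7]
append 7 → [0, 9, 6, 1, 7, 7, 7]
append 1 → [0, 9, 6, 1, 7, 7, 7, 1]
sum = 38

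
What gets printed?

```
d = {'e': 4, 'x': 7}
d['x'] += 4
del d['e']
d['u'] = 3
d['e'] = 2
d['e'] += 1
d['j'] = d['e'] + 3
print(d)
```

{'x': 11, 'u': 3, 'e': 3, 'j': 6}

d['x'] = 7+4 = 11 → {'e': 4, 'x': 11}
del 'e' → {'x': 11}
d['u'] = 3 → {'x': 11, 'u': 3}
d['e'] = 2 → {'x': 11, 'u': 3, 'e': 2}
d['e'] = 2+1 = 3 → {'x': 11, 'u': 3, 'e': 3}
d['j'] = d['e']+3 = 6 → {'x': 11, 'u': 3, 'e': 3, 'j': 6}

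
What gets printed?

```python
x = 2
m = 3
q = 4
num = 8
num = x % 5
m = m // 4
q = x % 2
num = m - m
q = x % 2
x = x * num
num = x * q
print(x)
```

num = 2%5 = 2
m = 3//4 = 0
q = 2%2 = 0
num = 0-0 = 0
q = 2%2 = 0
x = 2*0 = 0
num = 0*0 = 0

0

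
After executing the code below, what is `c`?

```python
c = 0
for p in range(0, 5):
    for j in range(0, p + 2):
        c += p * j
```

105

p=0,j=0: c = 0+0 = 0
p=0,j=1: c = 0+0 = 0
p=1,j=0: c = 0+0 = 0
p=1,j=1: c = 0+1 = 1
p=1,j=2: c = 1+2 = 3
p=2,j=0: c = 3+0 = 3
p=2,j=1: c = 3+2 = 5
p=2,j=2: c = 5+4 = 9
p=2,j=3: c = 9+6 = 15
p=3,j=0: c = 15+0 = 15
p=3,j=1: c = 15+3 = 18
p=3,j=2: c = 18+6 = 24
p=3,j=3: c = 24+9 = 33
p=3,j=4: c = 33+12 = 45
p=4,j=0: c = 45+0 = 45
p=4,j=1: c = 45+4 = 49
p=4,j=2: c = 49+8 = 57
p=4,j=3: c = 57+12 = 69
p=4,j=4: c = 69+16 = 85
p=4,j=5: c = 85+20 = 105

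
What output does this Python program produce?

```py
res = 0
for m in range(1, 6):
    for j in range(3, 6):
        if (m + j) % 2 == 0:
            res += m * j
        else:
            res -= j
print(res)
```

68

m=1,j=3: even sum, res = 0+3 = 3
m=1,j=4: odd sum, res = 3-4 = -1
m=1,j=5: even sum, res = (-1)+5 = 4
m=2,j=3: odd sum, res = 4-3 = 1
m=2,j=4: even sum, res = 1+8 = 9
m=2,j=5: odd sum, res = 9-5 = 4
m=3,j=3: even sum, res = 4+9 = 13
m=3,j=4: odd sum, res = 13-4 = 9
m=3,j=5: even sum, res = 9+15 = 24
m=4,j=3: odd sum, res = 24-3 = 21
m=4,j=4: even sum, res = 21+16 = 37
m=4,j=5: odd sum, res = 37-5 = 32
m=5,j=3: even sum, res = 32+15 = 47
m=5,j=4: odd sum, res = 47-4 = 43
m=5,j=5: even sum, res = 43+25 = 68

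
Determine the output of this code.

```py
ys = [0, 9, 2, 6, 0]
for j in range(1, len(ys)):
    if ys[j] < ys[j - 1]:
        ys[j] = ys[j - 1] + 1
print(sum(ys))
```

j=1: 9>=0, unchanged → [0, 9, 2, 6, 0]
j=2: 2<9, ys[2] = 9+1 = 10 → [0, 9, 10, 6, 0]
j=3: 6<10, ys[3] = 10+1 = 11 → [0, 9, 10, 11, 0]
j=4: 0<11, ys[4] = 11+1 = 12 → [0, 9, 10, 11, 12]
sum = 42

42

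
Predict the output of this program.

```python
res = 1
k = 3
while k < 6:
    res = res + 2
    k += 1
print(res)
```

7

k=3: res = 1+2 = 3
k=4: res = 3+2 = 5
k=5: res = 5+2 = 7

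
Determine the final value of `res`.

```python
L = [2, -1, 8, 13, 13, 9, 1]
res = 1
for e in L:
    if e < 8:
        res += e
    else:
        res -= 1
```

e=2: <8, res = 1+2 = 3
e=-1: <8, res = 3+(-1) = 2
e=8: not <8, res = 2-1 = 1
e=13: not <8, res = 1-1 = 0
e=13: not <8, res = 0-1 = -1
e=9: not <8, res = (-1)-1 = -2
e=1: <8, res = (-2)+1 = -1

-1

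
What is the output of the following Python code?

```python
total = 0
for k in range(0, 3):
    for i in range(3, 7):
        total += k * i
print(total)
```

k=0,i=3: total = 0+0 = 0
k=0,i=4: total = 0+0 = 0
k=0,i=5: total = 0+0 = 0
k=0,i=6: total = 0+0 = 0
k=1,i=3: total = 0+3 = 3
k=1,i=4: total = 3+4 = 7
k=1,i=5: total = 7+5 = 12
k=1,i=6: total = 12+6 = 18
k=2,i=3: total = 18+6 = 24
k=2,i=4: total = 24+8 = 32
k=2,i=5: total = 32+10 = 42
k=2,i=6: total = 42+12 = 54

54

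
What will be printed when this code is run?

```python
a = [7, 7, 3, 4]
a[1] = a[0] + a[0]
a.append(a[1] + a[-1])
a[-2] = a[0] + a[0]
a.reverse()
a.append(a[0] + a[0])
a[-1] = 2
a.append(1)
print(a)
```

[18, 14, 3, 14, 7, 2, 1]

a[1] = a[0]+a[0] = 7+7 = 14 → [7, 14, 3, 4]
append a[1]+a[-1] = 14+4 = 18 → [7, 14, 3, 4, 18]
a[-2] = a[0]+a[0] = 7+7 = 14 → [7, 14, 3, 14, 18]
reverse → [18, 14, 3, 14, 7]
append a[0]+a[0] = 18+18 = 36 → [18, 14, 3, 14, 7, 36]
a[-1] = 2 → [18, 14, 3, 14, 7, 2]
append 1 → [18, 14, 3, 14, 7, 2, 1]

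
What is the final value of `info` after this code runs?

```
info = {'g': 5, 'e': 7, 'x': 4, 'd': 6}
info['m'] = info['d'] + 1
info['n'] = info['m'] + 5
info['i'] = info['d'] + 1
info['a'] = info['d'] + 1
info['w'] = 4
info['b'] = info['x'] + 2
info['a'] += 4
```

info['m'] = info['d']+1 = 7 → {'g': 5, 'e': 7, 'x': 4, 'd': 6, 'm': 7}
info['n'] = info['m']+5 = 12 → {'g': 5, 'e': 7, 'x': 4, 'd': 6, 'm': 7, 'n': 12}
info['i'] = info['d']+1 = 7 → {'g': 5, 'e': 7, 'x': 4, 'd': 6, 'm': 7, 'n': 12, 'i': 7}
info['a'] = info['d']+1 = 7 → {'g': 5, 'e': 7, 'x': 4, 'd': 6, 'm': 7, 'n': 12, 'i': 7, 'a': 7}
info['w'] = 4 → {'g': 5, 'e': 7, 'x': 4, 'd': 6, 'm': 7, 'n': 12, 'i': 7, 'a': 7, 'w': 4}
info['b'] = info['x']+2 = 6 → {'g': 5, 'e': 7, 'x': 4, 'd': 6, 'm': 7, 'n': 12, 'i': 7, 'a': 7, 'w': 4, 'b': 6}
info['a'] = 7+4 = 11 → {'g': 5, 'e': 7, 'x': 4, 'd': 6, 'm': 7, 'n': 12, 'i': 7, 'a': 11, 'w': 4, 'b': 6}

{'g': 5, 'e': 7, 'x': 4, 'd': 6, 'm': 7, 'n': 12, 'i': 7, 'a': 11, 'w': 4, 'b': 6}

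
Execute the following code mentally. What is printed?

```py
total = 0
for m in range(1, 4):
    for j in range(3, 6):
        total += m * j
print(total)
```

72

m=1,j=3: total = 0+3 = 3
m=1,j=4: total = 3+4 = 7
m=1,j=5: total = 7+5 = 12
m=2,j=3: total = 12+6 = 18
m=2,j=4: total = 18+8 = 26
m=2,j=5: total = 26+10 = 36
m=3,j=3: total = 36+9 = 45
m=3,j=4: total = 45+12 = 57
m=3,j=5: total = 57+15 = 72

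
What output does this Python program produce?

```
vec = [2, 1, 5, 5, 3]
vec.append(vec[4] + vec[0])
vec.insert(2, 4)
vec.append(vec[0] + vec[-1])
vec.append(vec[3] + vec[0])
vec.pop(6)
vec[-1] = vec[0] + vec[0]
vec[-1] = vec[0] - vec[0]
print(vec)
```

append vec[4]+vec[0] = 3+2 = 5 → [2, 1, 5, 5, 3, 5]
insert 4 at 2 → [2, 1, 4, 5, 5, 3, 5]
append vec[0]+vec[-1] = 2+5 = 7 → [2, 1, 4, 5, 5, 3, 5, 7]
append vec[3]+vec[0] = 5+2 = 7 → [2, 1, 4, 5, 5, 3, 5, 7, 7]
pop(6) removes 5 → [2, 1, 4, 5, 5, 3, 7, 7]
vec[-1] = vec[0]+vec[0] = 2+2 = 4 → [2, 1, 4, 5, 5, 3, 7, 4]
vec[-1] = vec[0]-vec[0] = 2-2 = 0 → [2, 1, 4, 5, 5, 3, 7, 0]

[2, 1, 4, 5, 5, 3, 7, 0]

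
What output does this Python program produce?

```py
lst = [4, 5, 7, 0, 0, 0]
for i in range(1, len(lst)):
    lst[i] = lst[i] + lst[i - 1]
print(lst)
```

i=1: lst[1] = 5+4 = 9 → [4, 9, 7, 0, 0, 0]
i=2: lst[2] = 7+9 = 16 → [4, 9, 16, 0, 0, 0]
i=3: lst[3] = 0+16 = 16 → [4, 9, 16, 16, 0, 0]
i=4: lst[4] = 0+16 = 16 → [4, 9, 16, 16, 16, 0]
i=5: lst[5] = 0+16 = 16 → [4, 9, 16, 16, 16, 16]

[4, 9, 16, 16, 16, 16]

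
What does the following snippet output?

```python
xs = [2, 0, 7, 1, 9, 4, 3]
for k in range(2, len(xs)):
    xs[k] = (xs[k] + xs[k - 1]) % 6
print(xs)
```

k=2: xs[2] = (7+0)%6 = 1 → [2, 0, 1, 1, 9, 4, 3]
k=3: xs[3] = (1+1)%6 = 2 → [2, 0, 1, 2, 9, 4, 3]
k=4: xs[4] = (9+2)%6 = 5 → [2, 0, 1, 2, 5, 4, 3]
k=5: xs[5] = (4+5)%6 = 3 → [2, 0, 1, 2, 5, 3, 3]
k=6: xs[6] = (3+3)%6 = 0 → [2, 0, 1, 2, 5, 3, 0]

[2, 0, 1, 2, 5, 3, 0]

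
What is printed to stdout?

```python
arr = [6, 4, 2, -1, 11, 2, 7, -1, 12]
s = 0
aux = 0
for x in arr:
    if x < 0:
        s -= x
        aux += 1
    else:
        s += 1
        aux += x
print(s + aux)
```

55

x=6: not <0, s = 0+1 = 1; aux=6
x=4: not <0, s = 1+1 = 2; aux=10
x=2: not <0, s = 2+1 = 3; aux=12
x=-1: <0, s = 3-(-1) = 4; aux=13
x=11: not <0, s = 4+1 = 5; aux=24
x=2: not <0, s = 5+1 = 6; aux=26
x=7: not <0, s = 6+1 = 7; aux=33
x=-1: <0, s = 7-(-1) = 8; aux=34
x=12: not <0, s = 8+1 = 9; aux=46
s+aux = 9+46 = 55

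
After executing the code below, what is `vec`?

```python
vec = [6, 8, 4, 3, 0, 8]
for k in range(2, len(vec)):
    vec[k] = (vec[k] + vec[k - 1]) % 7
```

k=2: vec[2] = (4+8)%7 = 5 → [6, 8, 5, 3, 0, 8]
k=3: vec[3] = (3+5)%7 = 1 → [6, 8, 5, 1, 0, 8]
k=4: vec[4] = (0+1)%7 = 1 → [6, 8, 5, 1, 1, 8]
k=5: vec[5] = (8+1)%7 = 2 → [6, 8, 5, 1, 1, 2]

[6, 8, 5, 1, 1, 2]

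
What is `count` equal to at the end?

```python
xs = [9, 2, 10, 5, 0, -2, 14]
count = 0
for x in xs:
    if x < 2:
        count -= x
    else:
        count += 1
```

x=9: not <2, count = 0+1 = 1
x=2: not <2, count = 1+1 = 2
x=10: not <2, count = 2+1 = 3
x=5: not <2, count = 3+1 = 4
x=0: <2, count = 4-0 = 4
x=-2: <2, count = 4-(-2) = 6
x=14: not <2, count = 6+1 = 7

7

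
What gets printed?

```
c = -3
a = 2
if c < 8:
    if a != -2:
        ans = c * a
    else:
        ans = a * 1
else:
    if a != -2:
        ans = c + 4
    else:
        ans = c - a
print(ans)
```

c=-3, a=2
c < 8 is True; a != -2 is True
→ ans = c * a = -6

-6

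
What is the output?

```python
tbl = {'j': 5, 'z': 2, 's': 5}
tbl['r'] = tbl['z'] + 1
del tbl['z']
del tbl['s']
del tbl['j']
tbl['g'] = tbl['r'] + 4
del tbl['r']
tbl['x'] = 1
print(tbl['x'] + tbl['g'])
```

8

tbl['r'] = tbl['z']+1 = 3 → {'j': 5, 'z': 2, 's': 5, 'r': 3}
del 'z' → {'j': 5, 's': 5, 'r': 3}
del 's' → {'j': 5, 'r': 3}
del 'j' → {'r': 3}
tbl['g'] = tbl['r']+4 = 7 → {'r': 3, 'g': 7}
del 'r' → {'g': 7}
tbl['x'] = 1 → {'g': 7, 'x': 1}
tbl['x']+tbl['g'] = 1+7 = 8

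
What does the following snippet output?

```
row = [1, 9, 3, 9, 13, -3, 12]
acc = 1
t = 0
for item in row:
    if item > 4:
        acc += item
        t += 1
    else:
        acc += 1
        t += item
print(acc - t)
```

42

item=1: not >4, acc = 1+1 = 2; t=1
item=9: >4, acc = 2+9 = 11; t=2
item=3: not >4, acc = 11+1 = 12; t=5
item=9: >4, acc = 12+9 = 21; t=6
item=13: >4, acc = 21+13 = 34; t=7
item=-3: not >4, acc = 34+1 = 35; t=4
item=12: >4, acc = 35+12 = 47; t=5
acc-t = 47-5 = 42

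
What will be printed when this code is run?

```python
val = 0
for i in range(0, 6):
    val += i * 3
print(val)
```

i=0: val = 0+0*3 = 0
i=1: val = 0+1*3 = 3
i=2: val = 3+2*3 = 9
i=3: val = 9+3*3 = 18
i=4: val = 18+4*3 = 30
i=5: val = 30+5*3 = 45

45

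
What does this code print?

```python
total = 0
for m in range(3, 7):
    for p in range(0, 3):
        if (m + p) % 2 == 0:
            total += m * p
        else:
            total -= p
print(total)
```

m=3,p=0: odd sum, total = 0-0 = 0
m=3,p=1: even sum, total = 0+3 = 3
m=3,p=2: odd sum, total = 3-2 = 1
m=4,p=0: even sum, total = 1+0 = 1
m=4,p=1: odd sum, total = 1-1 = 0
m=4,p=2: even sum, total = 0+8 = 8
m=5,p=0: odd sum, total = 8-0 = 8
m=5,p=1: even sum, total = 8+5 = 13
m=5,p=2: odd sum, total = 13-2 = 11
m=6,p=0: even sum, total = 11+0 = 11
m=6,p=1: odd sum, total = 11-1 = 10
m=6,p=2: even sum, total = 10+12 = 22

22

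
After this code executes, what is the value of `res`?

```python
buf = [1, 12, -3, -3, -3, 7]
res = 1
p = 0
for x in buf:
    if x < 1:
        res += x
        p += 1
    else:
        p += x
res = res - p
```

x=1: not <1; p=1
x=12: not <1; p=13
x=-3: <1, res = 1+(-3) = -2; p=14
x=-3: <1, res = (-2)+(-3) = -5; p=15
x=-3: <1, res = (-5)+(-3) = -8; p=16
x=7: not <1; p=23
res-p = (-8)-23 = -31

-31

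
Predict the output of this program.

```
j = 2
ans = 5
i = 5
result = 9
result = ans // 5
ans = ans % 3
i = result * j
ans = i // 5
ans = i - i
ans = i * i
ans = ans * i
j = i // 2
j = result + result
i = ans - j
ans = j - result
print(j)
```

result = 5//5 = 1
ans = 5%3 = 2
i = 1*2 = 2
ans = 2//5 = 0
ans = 2-2 = 0
ans = 2*2 = 4
ans = 4*2 = 8
j = 2//2 = 1
j = 1+1 = 2
i = 8-2 = 6
ans = 2-1 = 1

2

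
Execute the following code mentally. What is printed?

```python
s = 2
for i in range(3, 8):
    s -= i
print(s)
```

-23

i=3: s = 2-3 = -1
i=4: s = (-1)-4 = -5
i=5: s = (-5)-5 = -10
i=6: s = (-10)-6 = -16
i=7: s = (-16)-7 = -23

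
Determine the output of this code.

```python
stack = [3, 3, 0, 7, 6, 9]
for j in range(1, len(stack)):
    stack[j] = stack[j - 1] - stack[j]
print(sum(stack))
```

-39

j=1: stack[1] = 3-3 = 0 → [3, 0, 0, 7, 6, 9]
j=2: stack[2] = 0-0 = 0 → [3, 0, 0, 7, 6, 9]
j=3: stack[3] = 0-7 = -7 → [3, 0, 0, -7, 6, 9]
j=4: stack[4] = (-7)-6 = -13 → [3, 0, 0, -7, -13, 9]
j=5: stack[5] = (-13)-9 = -22 → [3, 0, 0, -7, -13, -22]
sum = -39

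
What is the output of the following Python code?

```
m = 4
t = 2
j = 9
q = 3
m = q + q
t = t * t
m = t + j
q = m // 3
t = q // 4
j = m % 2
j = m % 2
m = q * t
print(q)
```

4

m = 3+3 = 6
t = 2*2 = 4
m = 4+9 = 13
q = 13//3 = 4
t = 4//4 = 1
j = 13%2 = 1
j = 13%2 = 1
m = 4*1 = 4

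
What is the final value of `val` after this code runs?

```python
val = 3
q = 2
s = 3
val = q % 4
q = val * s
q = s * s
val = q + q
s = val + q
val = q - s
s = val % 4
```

val = 2%4 = 2
q = 2*3 = 6
q = 3*3 = 9
val = 9+9 = 18
s = 18+9 = 27
val = 9-27 = -18
s = (-18)%4 = 2

-18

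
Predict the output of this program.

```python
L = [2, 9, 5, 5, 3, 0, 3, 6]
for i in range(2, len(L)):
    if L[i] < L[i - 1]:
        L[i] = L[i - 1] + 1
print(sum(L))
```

86

i=2: 5<9, L[2] = 9+1 = 10 → [2, 9, 10, 5, 3, 0, 3, 6]
i=3: 5<10, L[3] = 10+1 = 11 → [2, 9, 10, 11, 3, 0, 3, 6]
i=4: 3<11, L[4] = 11+1 = 12 → [2, 9, 10, 11, 12, 0, 3, 6]
i=5: 0<12, L[5] = 12+1 = 13 → [2, 9, 10, 11, 12, 13, 3, 6]
i=6: 3<13, L[6] = 13+1 = 14 → [2, 9, 10, 11, 12, 13, 14, 6]
i=7: 6<14, L[7] = 14+1 = 15 → [2, 9, 10, 11, 12, 13, 14, 15]
sum = 86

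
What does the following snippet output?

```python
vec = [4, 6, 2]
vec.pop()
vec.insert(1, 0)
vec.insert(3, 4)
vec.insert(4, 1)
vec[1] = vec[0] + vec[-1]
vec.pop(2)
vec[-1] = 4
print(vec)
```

[4, 5, 4, 4]

pop() removes 2 → [4, 6]
insert 0 at 1 → [4, 0, 6]
insert 4 at 3 → [4, 0, 6, 4]
insert 1 at 4 → [4, 0, 6, 4, 1]
vec[1] = vec[0]+vec[-1] = 4+1 = 5 → [4, 5, 6, 4, 1]
pop(2) removes 6 → [4, 5, 4, 1]
vec[-1] = 4 → [4, 5, 4, 4]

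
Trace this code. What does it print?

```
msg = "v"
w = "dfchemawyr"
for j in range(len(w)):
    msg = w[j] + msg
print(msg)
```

rywamehcfdv

j=0: prepend 'd' → 'dv'
j=1: prepend 'f' → 'fdv'
j=2: prepend 'c' → 'cfdv'
j=3: prepend 'h' → 'hcfdv'
j=4: prepend 'e' → 'ehcfdv'
j=5: prepend 'm' → 'mehcfdv'
j=6: prepend 'a' → 'amehcfdv'
j=7: prepend 'w' → 'wamehcfdv'
j=8: prepend 'y' → 'ywamehcfdv'
j=9: prepend 'r' → 'rywamehcfdv'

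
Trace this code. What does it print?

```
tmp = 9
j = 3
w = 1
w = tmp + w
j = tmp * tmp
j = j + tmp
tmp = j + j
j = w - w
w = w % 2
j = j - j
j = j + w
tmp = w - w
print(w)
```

0

w = 9+1 = 10
j = 9*9 = 81
j = 81+9 = 90
tmp = 90+90 = 180
j = 10-10 = 0
w = 10%2 = 0
j = 0-0 = 0
j = 0+0 = 0
tmp = 0-0 = 0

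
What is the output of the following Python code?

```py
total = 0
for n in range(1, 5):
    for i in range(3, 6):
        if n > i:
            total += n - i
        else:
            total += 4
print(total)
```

45

n=1,i=3: not 1>3, total = 0+4 = 4
n=1,i=4: not 1>4, total = 4+4 = 8
n=1,i=5: not 1>5, total = 8+4 = 12
n=2,i=3: not 2>3, total = 12+4 = 16
n=2,i=4: not 2>4, total = 16+4 = 20
n=2,i=5: not 2>5, total = 20+4 = 24
n=3,i=3: not 3>3, total = 24+4 = 28
n=3,i=4: not 3>4, total = 28+4 = 32
n=3,i=5: not 3>5, total = 32+4 = 36
n=4,i=3: 4>3, total = 36+1 = 37
n=4,i=4: not 4>4, total = 37+4 = 41
n=4,i=5: not 4>5, total = 41+4 = 45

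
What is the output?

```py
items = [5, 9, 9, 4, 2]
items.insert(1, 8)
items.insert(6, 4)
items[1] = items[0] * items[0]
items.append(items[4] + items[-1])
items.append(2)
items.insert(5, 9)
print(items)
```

[5, 25, 9, 9, 4, 9, 2, 4, 8, 2]

insert 8 at 1 → [5, 8, 9, 9, 4, 2]
insert 4 at 6 → [5, 8, 9, 9, 4, 2, 4]
items[1] = items[0]*items[0] = 5*5 = 25 → [5, 25, 9, 9, 4, 2, 4]
append items[4]+items[-1] = 4+4 = 8 → [5, 25, 9, 9, 4, 2, 4, 8]
append 2 → [5, 25, 9, 9, 4, 2, 4, 8, 2]
insert 9 at 5 → [5, 25, 9, 9, 4, 9, 2, 4, 8, 2]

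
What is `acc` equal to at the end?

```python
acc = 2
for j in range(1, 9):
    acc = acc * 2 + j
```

1014

j=1: acc = 2*2+1 = 5
j=2: acc = 5*2+2 = 12
j=3: acc = 12*2+3 = 27
j=4: acc = 27*2+4 = 58
j=5: acc = 58*2+5 = 121
j=6: acc = 121*2+6 = 248
j=7: acc = 248*2+7 = 503
j=8: acc = 503*2+8 = 1014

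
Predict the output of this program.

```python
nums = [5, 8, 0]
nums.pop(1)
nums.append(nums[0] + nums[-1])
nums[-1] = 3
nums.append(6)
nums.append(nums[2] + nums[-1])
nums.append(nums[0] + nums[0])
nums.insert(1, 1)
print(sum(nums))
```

34

pop(1) removes 8 → [5, 0]
append nums[0]+nums[-1] = 5+0 = 5 → [5, 0, 5]
nums[-1] = 3 → [5, 0, 3]
append 6 → [5, 0, 3, 6]
append nums[2]+nums[-1] = 3+6 = 9 → [5, 0, 3, 6, 9]
append nums[0]+nums[0] = 5+5 = 10 → [5, 0, 3, 6, 9, 10]
insert 1 at 1 → [5, 1, 0, 3, 6, 9, 10]
sum = 34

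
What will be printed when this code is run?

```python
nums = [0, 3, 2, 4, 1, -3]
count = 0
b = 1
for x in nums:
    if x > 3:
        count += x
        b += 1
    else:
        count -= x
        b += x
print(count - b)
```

-4

x=0: not >3, count = 0-0 = 0; b=1
x=3: not >3, count = 0-3 = -3; b=4
x=2: not >3, count = (-3)-2 = -5; b=6
x=4: >3, count = (-5)+4 = -1; b=7
x=1: not >3, count = (-1)-1 = -2; b=8
x=-3: not >3, count = (-2)-(-3) = 1; b=5
count-b = 1-5 = -4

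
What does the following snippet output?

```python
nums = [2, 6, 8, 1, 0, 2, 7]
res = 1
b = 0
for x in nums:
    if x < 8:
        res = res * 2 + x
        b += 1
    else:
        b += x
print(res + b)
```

257

x=2: <8, res = 1*2+2 = 4; b=1
x=6: <8, res = 4*2+6 = 14; b=2
x=8: not <8; b=10
x=1: <8, res = 14*2+1 = 29; b=11
x=0: <8, res = 29*2+0 = 58; b=12
x=2: <8, res = 58*2+2 = 118; b=13
x=7: <8, res = 118*2+7 = 243; b=14
res+b = 243+14 = 257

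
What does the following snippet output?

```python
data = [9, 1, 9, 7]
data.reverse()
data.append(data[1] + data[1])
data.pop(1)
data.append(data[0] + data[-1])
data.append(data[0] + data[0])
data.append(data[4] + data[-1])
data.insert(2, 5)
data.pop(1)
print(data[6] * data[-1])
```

reverse → [7, 9, 1, 9]
append data[1]+data[1] = 9+9 = 18 → [7, 9, 1, 9, 18]
pop(1) removes 9 → [7, 1, 9, 18]
append data[0]+data[-1] = 7+18 = 25 → [7, 1, 9, 18, 25]
append data[0]+data[0] = 7+7 = 14 → [7, 1, 9, 18, 25, 14]
append data[4]+data[-1] = 25+14 = 39 → [7, 1, 9, 18, 25, 14, 39]
insert 5 at 2 → [7, 1, 5, 9, 18, 25, 14, 39]
pop(1) removes 1 → [7, 5, 9, 18, 25, 14, 39]
data[6]*data[-1] = 39*39 = 1521

1521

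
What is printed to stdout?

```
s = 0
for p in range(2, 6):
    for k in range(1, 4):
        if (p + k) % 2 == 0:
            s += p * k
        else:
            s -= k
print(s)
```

32

p=2,k=1: odd sum, s = 0-1 = -1
p=2,k=2: even sum, s = (-1)+4 = 3
p=2,k=3: odd sum, s = 3-3 = 0
p=3,k=1: even sum, s = 0+3 = 3
p=3,k=2: odd sum, s = 3-2 = 1
p=3,k=3: even sum, s = 1+9 = 10
p=4,k=1: odd sum, s = 10-1 = 9
p=4,k=2: even sum, s = 9+8 = 17
p=4,k=3: odd sum, s = 17-3 = 14
p=5,k=1: even sum, s = 14+5 = 19
p=5,k=2: odd sum, s = 19-2 = 17
p=5,k=3: even sum, s = 17+15 = 32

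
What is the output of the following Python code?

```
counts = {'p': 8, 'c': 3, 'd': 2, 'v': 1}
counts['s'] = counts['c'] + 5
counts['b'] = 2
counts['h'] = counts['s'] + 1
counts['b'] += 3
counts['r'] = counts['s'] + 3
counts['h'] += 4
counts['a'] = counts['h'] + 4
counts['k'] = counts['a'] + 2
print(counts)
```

counts['s'] = counts['c']+5 = 8 → {'p': 8, 'c': 3, 'd': 2, 'v': 1, 's': 8}
counts['b'] = 2 → {'p': 8, 'c': 3, 'd': 2, 'v': 1, 's': 8, 'b': 2}
counts['h'] = counts['s']+1 = 9 → {'p': 8, 'c': 3, 'd': 2, 'v': 1, 's': 8, 'b': 2, 'h': 9}
counts['b'] = 2+3 = 5 → {'p': 8, 'c': 3, 'd': 2, 'v': 1, 's': 8, 'b': 5, 'h': 9}
counts['r'] = counts['s']+3 = 11 → {'p': 8, 'c': 3, 'd': 2, 'v': 1, 's': 8, 'b': 5, 'h': 9, 'r': 11}
counts['h'] = 9+4 = 13 → {'p': 8, 'c': 3, 'd': 2, 'v': 1, 's': 8, 'b': 5, 'h': 13, 'r': 11}
counts['a'] = counts['h']+4 = 17 → {'p': 8, 'c': 3, 'd': 2, 'v': 1, 's': 8, 'b': 5, 'h': 13, 'r': 11, 'a': 17}
counts['k'] = counts['a']+2 = 19 → {'p': 8, 'c': 3, 'd': 2, 'v': 1, 's': 8, 'b': 5, 'h': 13, 'r': 11, 'a': 17, 'k': 19}

{'p': 8, 'c': 3, 'd': 2, 'v': 1, 's': 8, 'b': 5, 'h': 13, 'r': 11, 'a': 17, 'k': 19}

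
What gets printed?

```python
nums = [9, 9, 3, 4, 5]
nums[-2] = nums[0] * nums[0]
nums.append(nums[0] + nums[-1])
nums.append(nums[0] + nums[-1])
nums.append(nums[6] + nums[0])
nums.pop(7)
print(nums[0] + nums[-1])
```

nums[-2] = nums[0]*nums[0] = 9*9 = 81 → [9, 9, 3, 81, 5]
append nums[0]+nums[-1] = 9+5 = 14 → [9, 9, 3, 81, 5, 14]
append nums[0]+nums[-1] = 9+14 = 23 → [9, 9, 3, 81, 5, 14, 23]
append nums[6]+nums[0] = 23+9 = 32 → [9, 9, 3, 81, 5, 14, 23, 32]
pop(7) removes 32 → [9, 9, 3, 81, 5, 14, 23]
nums[0]+nums[-1] = 9+23 = 32

32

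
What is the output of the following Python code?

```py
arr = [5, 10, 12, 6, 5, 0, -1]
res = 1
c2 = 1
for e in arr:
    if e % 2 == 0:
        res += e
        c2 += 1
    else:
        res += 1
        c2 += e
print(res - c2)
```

e=5: not even, res = 1+1 = 2; c2=6
e=10: even, res = 2+10 = 12; c2=7
e=12: even, res = 12+12 = 24; c2=8
e=6: even, res = 24+6 = 30; c2=9
e=5: not even, res = 30+1 = 31; c2=14
e=0: even, res = 31+0 = 31; c2=15
e=-1: not even, res = 31+1 = 32; c2=14
res-c2 = 32-14 = 18

18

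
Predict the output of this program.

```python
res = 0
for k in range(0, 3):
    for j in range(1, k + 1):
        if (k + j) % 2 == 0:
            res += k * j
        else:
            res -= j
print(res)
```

k=1,j=1: even sum, res = 0+1 = 1
k=2,j=1: odd sum, res = 1-1 = 0
k=2,j=2: even sum, res = 0+4 = 4

4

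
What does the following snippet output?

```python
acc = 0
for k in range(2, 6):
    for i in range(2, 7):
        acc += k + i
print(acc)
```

150

k=2,i=2: acc = 0+4 = 4
k=2,i=3: acc = 4+5 = 9
k=2,i=4: acc = 9+6 = 15
k=2,i=5: acc = 15+7 = 22
k=2,i=6: acc = 22+8 = 30
k=3,i=2: acc = 30+5 = 35
k=3,i=3: acc = 35+6 = 41
k=3,i=4: acc = 41+7 = 48
k=3,i=5: acc = 48+8 = 56
k=3,i=6: acc = 56+9 = 65
k=4,i=2: acc = 65+6 = 71
k=4,i=3: acc = 71+7 = 78
k=4,i=4: acc = 78+8 = 86
k=4,i=5: acc = 86+9 = 95
k=4,i=6: acc = 95+10 = 105
k=5,i=2: acc = 105+7 = 112
k=5,i=3: acc = 112+8 = 120
k=5,i=4: acc = 120+9 = 129
k=5,i=5: acc = 129+10 = 139
k=5,i=6: acc = 139+11 = 150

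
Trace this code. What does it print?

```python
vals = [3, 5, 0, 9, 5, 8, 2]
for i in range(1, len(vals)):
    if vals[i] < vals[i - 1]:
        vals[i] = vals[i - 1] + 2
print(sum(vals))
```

i=1: 5>=3, unchanged → [3, 5, 0, 9, 5, 8, 2]
i=2: 0<5, vals[2] = 5+2 = 7 → [3, 5, 7, 9, 5, 8, 2]
i=3: 9>=7, unchanged → [3, 5, 7, 9, 5, 8, 2]
i=4: 5<9, vals[4] = 9+2 = 11 → [3, 5, 7, 9, 11, 8, 2]
i=5: 8<11, vals[5] = 11+2 = 13 → [3, 5, 7, 9, 11, 13, 2]
i=6: 2<13, vals[6] = 13+2 = 15 → [3, 5, 7, 9, 11, 13, 15]
sum = 63

63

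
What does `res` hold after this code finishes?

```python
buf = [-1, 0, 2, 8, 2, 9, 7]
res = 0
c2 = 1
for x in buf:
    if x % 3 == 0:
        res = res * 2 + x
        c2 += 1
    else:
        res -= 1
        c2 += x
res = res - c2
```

-23

x=-1: not %3==0, res = 0-1 = -1; c2=0
x=0: %3==0, res = (-1)*2+0 = -2; c2=1
x=2: not %3==0, res = (-2)-1 = -3; c2=3
x=8: not %3==0, res = (-3)-1 = -4; c2=11
x=2: not %3==0, res = (-4)-1 = -5; c2=13
x=9: %3==0, res = (-5)*2+9 = -1; c2=14
x=7: not %3==0, res = (-1)-1 = -2; c2=21
res-c2 = (-2)-21 = -23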